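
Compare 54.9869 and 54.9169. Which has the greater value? 54.9869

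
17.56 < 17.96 True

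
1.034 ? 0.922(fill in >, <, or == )>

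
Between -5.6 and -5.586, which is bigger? -5.586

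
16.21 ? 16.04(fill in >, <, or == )>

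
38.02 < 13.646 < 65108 False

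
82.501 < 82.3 False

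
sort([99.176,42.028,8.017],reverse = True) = [99.176,42.028,8.017]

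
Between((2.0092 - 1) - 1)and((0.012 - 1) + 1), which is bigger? ((0.012 - 1) + 1)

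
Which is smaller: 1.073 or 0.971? 0.971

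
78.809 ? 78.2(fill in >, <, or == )>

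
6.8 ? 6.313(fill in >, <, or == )>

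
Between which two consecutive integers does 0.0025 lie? 0 and 1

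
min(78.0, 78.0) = 78.0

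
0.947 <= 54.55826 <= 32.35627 False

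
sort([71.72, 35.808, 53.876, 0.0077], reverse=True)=[71.72, 53.876, 35.808, 0.0077]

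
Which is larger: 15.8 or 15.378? 15.8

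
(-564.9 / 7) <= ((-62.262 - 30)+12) True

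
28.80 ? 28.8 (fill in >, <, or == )==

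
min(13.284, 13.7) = 13.284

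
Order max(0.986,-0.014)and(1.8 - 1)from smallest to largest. (1.8 - 1),max(0.986,-0.014)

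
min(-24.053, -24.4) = -24.4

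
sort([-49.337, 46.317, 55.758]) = [-49.337, 46.317, 55.758]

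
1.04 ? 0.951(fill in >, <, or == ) >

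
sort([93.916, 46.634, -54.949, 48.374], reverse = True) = [93.916, 48.374, 46.634, -54.949]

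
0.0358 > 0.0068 True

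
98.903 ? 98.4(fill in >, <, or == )>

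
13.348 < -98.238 False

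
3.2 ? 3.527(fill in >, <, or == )<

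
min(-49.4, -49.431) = -49.431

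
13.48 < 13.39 False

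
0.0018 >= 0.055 False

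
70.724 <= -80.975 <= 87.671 False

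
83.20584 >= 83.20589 False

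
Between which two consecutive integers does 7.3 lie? 7 and 8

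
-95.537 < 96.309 True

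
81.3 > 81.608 False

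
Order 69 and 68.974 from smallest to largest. 68.974, 69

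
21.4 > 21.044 True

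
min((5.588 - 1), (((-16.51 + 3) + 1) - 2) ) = -14.51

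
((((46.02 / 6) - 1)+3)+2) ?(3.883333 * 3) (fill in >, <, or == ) >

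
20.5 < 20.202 False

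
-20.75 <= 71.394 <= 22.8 False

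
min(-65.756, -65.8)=-65.8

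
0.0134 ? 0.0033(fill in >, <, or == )>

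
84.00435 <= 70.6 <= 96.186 False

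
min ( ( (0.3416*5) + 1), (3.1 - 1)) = 2.1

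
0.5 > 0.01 True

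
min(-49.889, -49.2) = -49.889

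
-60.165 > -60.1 False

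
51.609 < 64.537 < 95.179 True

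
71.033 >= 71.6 False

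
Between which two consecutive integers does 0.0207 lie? 0 and 1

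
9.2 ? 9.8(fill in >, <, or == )<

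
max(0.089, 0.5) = 0.5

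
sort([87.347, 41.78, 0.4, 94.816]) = [0.4, 41.78, 87.347, 94.816]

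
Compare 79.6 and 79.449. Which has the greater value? 79.6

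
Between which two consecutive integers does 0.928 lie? 0 and 1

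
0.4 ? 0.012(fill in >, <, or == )>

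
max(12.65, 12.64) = 12.65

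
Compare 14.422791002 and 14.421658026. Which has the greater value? 14.422791002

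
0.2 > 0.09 True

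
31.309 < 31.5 True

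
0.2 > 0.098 True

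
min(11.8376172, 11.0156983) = 11.0156983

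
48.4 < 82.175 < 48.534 False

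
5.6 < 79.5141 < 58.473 False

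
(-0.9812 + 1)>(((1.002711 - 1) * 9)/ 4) True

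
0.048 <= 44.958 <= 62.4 True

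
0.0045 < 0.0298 True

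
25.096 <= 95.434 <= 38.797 False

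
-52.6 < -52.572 True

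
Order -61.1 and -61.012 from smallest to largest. -61.1, -61.012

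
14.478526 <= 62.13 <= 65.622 True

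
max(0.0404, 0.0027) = 0.0404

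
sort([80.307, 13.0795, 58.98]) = [13.0795, 58.98, 80.307]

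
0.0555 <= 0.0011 False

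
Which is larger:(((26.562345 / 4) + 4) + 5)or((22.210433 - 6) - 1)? (((26.562345 / 4) + 4) + 5)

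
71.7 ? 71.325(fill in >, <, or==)>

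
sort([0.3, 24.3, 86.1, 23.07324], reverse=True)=[86.1, 24.3, 23.07324, 0.3]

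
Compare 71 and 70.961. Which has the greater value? 71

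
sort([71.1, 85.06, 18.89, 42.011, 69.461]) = [18.89, 42.011, 69.461, 71.1, 85.06]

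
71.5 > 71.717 False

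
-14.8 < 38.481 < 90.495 True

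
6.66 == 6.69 False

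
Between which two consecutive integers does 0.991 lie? 0 and 1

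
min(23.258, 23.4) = 23.258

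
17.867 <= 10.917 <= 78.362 False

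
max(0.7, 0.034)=0.7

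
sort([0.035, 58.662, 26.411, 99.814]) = [0.035, 26.411, 58.662, 99.814]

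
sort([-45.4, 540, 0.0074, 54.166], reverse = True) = [540, 54.166, 0.0074, -45.4]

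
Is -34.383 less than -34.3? Yes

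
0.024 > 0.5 False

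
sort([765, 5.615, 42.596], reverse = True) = [765, 42.596, 5.615]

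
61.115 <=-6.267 False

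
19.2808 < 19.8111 True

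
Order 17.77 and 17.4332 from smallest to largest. 17.4332, 17.77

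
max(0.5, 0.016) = 0.5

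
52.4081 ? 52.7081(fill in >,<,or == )<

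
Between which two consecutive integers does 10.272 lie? 10 and 11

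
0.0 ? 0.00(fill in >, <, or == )==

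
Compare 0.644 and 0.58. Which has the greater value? 0.644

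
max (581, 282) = 581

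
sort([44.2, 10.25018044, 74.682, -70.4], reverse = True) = [74.682, 44.2, 10.25018044, -70.4]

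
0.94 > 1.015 False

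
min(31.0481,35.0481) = 31.0481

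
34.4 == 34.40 True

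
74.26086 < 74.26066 False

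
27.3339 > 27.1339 True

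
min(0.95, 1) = 0.95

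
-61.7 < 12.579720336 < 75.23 True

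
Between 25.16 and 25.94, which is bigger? 25.94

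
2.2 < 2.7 True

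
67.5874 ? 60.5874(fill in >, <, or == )>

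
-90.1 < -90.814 False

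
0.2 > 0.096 True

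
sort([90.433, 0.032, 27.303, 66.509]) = [0.032, 27.303, 66.509, 90.433]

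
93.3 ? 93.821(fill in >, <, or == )<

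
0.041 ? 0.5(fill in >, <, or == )<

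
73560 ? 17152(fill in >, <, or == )>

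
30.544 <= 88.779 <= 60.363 False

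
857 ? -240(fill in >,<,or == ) >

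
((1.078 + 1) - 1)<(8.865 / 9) False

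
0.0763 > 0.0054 True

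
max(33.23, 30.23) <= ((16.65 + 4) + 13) True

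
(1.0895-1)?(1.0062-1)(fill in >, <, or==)>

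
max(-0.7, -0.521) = -0.521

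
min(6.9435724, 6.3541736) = 6.3541736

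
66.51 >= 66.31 True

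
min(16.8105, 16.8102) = 16.8102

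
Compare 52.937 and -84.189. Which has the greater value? 52.937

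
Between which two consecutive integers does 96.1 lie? 96 and 97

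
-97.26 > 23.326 False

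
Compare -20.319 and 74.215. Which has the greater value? 74.215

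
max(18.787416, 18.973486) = 18.973486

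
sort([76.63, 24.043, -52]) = [-52, 24.043, 76.63]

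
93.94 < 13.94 False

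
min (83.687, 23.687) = 23.687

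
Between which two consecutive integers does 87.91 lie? 87 and 88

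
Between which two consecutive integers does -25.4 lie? -26 and -25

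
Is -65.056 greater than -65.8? Yes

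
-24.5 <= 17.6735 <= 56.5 True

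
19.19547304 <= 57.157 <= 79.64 True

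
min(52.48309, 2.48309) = 2.48309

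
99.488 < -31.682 False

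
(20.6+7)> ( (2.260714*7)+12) False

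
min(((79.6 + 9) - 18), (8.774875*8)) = 70.199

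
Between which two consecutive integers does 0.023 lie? 0 and 1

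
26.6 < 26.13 False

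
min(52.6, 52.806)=52.6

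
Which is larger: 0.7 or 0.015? 0.7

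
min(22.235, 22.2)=22.2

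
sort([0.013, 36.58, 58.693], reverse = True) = [58.693, 36.58, 0.013]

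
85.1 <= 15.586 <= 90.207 False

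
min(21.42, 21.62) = 21.42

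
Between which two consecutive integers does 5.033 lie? 5 and 6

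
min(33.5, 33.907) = 33.5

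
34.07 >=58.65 False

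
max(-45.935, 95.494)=95.494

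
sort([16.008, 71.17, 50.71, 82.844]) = [16.008, 50.71, 71.17, 82.844]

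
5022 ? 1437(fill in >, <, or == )>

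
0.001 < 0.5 True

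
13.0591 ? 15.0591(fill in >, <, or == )<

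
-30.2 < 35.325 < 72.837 True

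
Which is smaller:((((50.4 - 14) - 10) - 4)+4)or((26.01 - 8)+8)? ((26.01 - 8)+8)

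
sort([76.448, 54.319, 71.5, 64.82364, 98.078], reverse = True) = [98.078, 76.448, 71.5, 64.82364, 54.319]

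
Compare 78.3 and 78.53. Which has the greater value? 78.53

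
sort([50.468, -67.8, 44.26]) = [-67.8, 44.26, 50.468]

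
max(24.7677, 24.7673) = 24.7677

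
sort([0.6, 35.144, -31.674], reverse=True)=[35.144, 0.6, -31.674]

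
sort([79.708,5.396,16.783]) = [5.396,16.783,79.708]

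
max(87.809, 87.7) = 87.809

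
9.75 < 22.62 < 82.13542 True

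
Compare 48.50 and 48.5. They are equal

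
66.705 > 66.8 False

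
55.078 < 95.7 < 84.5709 False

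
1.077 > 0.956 True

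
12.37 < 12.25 False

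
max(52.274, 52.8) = 52.8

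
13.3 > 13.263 True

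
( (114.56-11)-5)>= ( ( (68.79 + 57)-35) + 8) False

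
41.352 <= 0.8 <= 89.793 False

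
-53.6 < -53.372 True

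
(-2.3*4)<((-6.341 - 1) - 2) False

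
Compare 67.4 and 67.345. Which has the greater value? 67.4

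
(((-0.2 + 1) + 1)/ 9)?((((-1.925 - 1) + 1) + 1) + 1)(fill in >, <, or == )>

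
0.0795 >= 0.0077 True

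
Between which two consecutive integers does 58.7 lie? 58 and 59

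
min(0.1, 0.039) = 0.039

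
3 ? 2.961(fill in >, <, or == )>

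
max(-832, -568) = -568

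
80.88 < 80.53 False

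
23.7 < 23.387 False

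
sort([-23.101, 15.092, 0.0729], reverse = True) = [15.092, 0.0729, -23.101]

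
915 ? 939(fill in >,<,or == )<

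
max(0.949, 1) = 1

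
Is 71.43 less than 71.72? Yes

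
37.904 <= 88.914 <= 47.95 False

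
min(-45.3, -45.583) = -45.583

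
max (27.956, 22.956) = 27.956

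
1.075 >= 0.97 True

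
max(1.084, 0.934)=1.084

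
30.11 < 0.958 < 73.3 False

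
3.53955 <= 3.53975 True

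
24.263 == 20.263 False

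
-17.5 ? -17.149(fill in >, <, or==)<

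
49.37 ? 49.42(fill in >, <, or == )<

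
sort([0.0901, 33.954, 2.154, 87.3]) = [0.0901, 2.154, 33.954, 87.3]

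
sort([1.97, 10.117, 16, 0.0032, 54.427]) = [0.0032, 1.97, 10.117, 16, 54.427]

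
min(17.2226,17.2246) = 17.2226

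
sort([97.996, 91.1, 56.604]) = [56.604, 91.1, 97.996]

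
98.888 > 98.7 True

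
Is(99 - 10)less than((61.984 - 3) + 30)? No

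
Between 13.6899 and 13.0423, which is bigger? 13.6899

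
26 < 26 False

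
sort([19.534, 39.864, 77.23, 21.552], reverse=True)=[77.23, 39.864, 21.552, 19.534]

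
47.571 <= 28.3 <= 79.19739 False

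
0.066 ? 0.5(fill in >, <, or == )<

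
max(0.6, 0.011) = 0.6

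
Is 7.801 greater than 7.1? Yes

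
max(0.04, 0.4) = 0.4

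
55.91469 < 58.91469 True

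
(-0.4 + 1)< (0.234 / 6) False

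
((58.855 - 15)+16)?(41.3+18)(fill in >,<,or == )>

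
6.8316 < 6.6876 False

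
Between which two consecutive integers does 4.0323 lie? 4 and 5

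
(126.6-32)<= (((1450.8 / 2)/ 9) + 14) True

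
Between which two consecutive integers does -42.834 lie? -43 and -42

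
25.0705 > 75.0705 False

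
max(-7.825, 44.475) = 44.475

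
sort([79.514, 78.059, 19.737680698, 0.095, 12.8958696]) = [0.095, 12.8958696, 19.737680698, 78.059, 79.514]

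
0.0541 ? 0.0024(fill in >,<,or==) >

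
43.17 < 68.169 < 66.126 False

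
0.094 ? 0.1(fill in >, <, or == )<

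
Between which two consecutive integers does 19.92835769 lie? 19 and 20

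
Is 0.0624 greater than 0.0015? Yes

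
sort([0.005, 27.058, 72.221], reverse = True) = [72.221, 27.058, 0.005]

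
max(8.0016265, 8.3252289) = 8.3252289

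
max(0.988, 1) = 1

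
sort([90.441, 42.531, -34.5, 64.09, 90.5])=[-34.5, 42.531, 64.09, 90.441, 90.5]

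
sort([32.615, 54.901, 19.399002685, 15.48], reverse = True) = [54.901, 32.615, 19.399002685, 15.48]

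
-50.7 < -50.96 False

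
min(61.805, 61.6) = 61.6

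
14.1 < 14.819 True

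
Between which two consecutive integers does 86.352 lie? 86 and 87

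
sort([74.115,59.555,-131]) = [-131,59.555,74.115]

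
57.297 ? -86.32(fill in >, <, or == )>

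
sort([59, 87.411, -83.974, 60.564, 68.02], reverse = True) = [87.411, 68.02, 60.564, 59, -83.974]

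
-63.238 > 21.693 False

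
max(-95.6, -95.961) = -95.6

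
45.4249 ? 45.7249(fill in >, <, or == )<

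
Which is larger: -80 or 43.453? 43.453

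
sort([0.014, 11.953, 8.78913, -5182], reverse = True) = [11.953, 8.78913, 0.014, -5182]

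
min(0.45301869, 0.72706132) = 0.45301869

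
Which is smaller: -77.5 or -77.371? -77.5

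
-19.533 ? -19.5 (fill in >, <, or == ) <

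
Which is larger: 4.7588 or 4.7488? 4.7588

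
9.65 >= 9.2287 True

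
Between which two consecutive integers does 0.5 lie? 0 and 1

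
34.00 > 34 False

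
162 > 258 False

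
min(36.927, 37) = 36.927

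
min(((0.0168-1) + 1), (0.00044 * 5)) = 0.0022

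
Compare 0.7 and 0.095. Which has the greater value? 0.7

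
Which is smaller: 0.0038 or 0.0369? 0.0038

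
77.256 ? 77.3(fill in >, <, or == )<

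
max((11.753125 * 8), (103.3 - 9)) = 94.3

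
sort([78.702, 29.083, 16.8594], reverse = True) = [78.702, 29.083, 16.8594]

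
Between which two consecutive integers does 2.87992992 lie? 2 and 3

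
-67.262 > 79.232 False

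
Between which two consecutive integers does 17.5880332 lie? 17 and 18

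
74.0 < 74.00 False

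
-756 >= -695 False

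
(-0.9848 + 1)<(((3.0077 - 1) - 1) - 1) False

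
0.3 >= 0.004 True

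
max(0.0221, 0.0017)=0.0221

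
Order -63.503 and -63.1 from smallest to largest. -63.503, -63.1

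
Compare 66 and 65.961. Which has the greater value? 66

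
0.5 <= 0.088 False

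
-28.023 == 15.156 False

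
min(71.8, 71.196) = 71.196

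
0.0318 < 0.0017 False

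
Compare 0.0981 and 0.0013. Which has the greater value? 0.0981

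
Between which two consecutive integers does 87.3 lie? 87 and 88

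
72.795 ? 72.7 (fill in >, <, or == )>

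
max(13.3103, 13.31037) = 13.31037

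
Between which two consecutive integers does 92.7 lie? 92 and 93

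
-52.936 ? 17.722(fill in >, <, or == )<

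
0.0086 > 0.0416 False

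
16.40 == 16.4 True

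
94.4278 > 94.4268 True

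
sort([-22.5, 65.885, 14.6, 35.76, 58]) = [-22.5, 14.6, 35.76, 58, 65.885]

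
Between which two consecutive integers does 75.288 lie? 75 and 76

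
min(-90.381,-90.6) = -90.6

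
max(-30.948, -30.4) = -30.4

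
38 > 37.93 True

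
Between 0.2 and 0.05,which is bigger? 0.2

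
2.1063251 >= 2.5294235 False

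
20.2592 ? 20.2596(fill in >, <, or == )<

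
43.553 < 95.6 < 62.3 False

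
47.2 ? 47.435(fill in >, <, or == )<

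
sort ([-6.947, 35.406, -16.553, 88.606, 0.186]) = [-16.553, -6.947, 0.186, 35.406, 88.606]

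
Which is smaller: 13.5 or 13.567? 13.5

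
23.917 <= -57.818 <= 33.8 False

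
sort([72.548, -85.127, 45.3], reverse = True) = [72.548, 45.3, -85.127]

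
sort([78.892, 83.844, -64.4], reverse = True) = [83.844, 78.892, -64.4]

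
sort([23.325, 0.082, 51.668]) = [0.082, 23.325, 51.668]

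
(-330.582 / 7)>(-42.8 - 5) True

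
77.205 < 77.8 True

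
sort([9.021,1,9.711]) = [1,9.021,9.711]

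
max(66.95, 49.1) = 66.95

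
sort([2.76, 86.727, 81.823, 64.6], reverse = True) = [86.727, 81.823, 64.6, 2.76]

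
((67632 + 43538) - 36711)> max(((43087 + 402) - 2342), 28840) True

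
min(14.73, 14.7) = 14.7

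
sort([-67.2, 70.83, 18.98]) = [-67.2, 18.98, 70.83]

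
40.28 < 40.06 False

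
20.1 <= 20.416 True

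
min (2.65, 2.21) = 2.21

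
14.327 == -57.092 False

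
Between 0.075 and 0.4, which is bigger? 0.4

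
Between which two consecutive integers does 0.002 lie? 0 and 1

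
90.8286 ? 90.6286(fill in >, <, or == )>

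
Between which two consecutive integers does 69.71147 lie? 69 and 70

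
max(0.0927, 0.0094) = 0.0927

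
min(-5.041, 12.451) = -5.041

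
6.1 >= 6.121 False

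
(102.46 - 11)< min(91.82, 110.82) True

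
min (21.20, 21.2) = 21.20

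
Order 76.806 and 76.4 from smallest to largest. 76.4,76.806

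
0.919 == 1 False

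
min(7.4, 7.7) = 7.4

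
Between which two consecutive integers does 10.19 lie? 10 and 11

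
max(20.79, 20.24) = 20.79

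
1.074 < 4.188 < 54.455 True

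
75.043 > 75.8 False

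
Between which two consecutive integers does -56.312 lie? -57 and -56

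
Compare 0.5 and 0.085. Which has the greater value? 0.5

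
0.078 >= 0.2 False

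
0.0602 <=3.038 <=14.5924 True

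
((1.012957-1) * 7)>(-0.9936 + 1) True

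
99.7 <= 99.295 False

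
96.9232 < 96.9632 True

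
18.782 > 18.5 True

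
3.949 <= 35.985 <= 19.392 False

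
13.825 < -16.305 False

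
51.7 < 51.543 False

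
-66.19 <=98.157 True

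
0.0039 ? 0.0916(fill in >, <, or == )<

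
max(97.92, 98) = 98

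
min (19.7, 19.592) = 19.592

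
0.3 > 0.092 True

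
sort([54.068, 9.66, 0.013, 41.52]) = [0.013, 9.66, 41.52, 54.068]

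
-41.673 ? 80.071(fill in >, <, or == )<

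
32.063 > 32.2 False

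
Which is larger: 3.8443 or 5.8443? 5.8443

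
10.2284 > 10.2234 True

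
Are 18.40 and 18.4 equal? Yes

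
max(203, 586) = 586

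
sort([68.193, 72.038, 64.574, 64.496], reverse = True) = [72.038, 68.193, 64.574, 64.496]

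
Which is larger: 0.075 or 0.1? 0.1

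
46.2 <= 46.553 True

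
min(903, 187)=187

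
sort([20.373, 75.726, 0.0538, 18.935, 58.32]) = [0.0538, 18.935, 20.373, 58.32, 75.726]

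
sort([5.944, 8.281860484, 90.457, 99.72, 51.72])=[5.944, 8.281860484, 51.72, 90.457, 99.72]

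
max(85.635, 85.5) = 85.635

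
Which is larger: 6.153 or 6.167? 6.167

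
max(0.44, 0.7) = 0.7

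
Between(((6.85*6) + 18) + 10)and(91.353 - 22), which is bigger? (91.353 - 22)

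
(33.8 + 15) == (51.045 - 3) False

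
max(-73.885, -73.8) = -73.8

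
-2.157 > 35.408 False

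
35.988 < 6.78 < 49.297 False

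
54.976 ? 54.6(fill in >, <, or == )>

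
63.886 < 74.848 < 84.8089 True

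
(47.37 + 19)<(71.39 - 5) True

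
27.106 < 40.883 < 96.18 True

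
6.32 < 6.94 True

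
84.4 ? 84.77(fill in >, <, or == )<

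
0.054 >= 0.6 False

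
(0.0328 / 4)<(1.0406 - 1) True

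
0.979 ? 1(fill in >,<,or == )<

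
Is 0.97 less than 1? Yes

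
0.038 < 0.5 True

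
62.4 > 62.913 False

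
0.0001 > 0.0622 False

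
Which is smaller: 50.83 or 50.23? 50.23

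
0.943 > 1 False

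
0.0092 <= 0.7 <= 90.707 True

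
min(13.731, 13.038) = 13.038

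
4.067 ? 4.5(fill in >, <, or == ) <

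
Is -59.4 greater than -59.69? Yes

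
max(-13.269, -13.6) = -13.269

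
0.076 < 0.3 True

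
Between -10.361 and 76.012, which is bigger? 76.012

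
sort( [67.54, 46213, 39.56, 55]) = [39.56, 55, 67.54, 46213]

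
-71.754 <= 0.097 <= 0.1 True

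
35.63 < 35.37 False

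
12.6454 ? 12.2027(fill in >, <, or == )>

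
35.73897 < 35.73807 False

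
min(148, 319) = 148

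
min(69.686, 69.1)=69.1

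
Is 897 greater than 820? Yes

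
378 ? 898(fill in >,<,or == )<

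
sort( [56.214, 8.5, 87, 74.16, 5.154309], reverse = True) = [87, 74.16, 56.214, 8.5, 5.154309]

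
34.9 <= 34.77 False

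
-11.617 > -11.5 False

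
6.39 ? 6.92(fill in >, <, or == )<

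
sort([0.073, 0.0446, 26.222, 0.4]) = [0.0446, 0.073, 0.4, 26.222]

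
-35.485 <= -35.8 False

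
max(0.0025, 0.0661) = 0.0661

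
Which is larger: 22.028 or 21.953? 22.028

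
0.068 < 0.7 True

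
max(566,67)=566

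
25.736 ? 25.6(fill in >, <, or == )>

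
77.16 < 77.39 True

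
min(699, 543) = 543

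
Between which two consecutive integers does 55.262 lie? 55 and 56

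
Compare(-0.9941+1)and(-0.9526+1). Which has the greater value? (-0.9526+1)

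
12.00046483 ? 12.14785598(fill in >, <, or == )<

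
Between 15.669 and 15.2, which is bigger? 15.669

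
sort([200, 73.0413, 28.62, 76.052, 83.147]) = [28.62, 73.0413, 76.052, 83.147, 200]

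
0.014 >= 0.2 False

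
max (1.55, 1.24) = 1.55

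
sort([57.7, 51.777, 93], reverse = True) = [93, 57.7, 51.777]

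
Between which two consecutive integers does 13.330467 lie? 13 and 14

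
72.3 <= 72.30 True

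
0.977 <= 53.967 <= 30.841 False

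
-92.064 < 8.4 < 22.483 True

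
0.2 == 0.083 False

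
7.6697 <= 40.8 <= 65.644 True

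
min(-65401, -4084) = -65401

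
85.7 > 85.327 True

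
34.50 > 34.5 False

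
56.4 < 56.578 True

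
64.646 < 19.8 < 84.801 False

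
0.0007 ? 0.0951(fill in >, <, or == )<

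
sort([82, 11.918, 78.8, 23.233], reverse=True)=[82, 78.8, 23.233, 11.918]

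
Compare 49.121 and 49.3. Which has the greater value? 49.3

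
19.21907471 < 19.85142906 True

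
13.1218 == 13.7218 False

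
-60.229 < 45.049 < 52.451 True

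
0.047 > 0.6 False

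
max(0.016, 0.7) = 0.7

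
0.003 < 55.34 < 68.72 True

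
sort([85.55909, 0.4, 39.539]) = [0.4, 39.539, 85.55909]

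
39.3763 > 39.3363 True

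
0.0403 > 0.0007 True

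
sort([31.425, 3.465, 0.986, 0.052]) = [0.052, 0.986, 3.465, 31.425]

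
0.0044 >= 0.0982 False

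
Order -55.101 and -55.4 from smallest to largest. -55.4, -55.101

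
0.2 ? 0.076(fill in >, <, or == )>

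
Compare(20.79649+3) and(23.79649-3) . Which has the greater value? (20.79649+3)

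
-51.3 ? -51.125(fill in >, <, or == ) <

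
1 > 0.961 True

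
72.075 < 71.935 False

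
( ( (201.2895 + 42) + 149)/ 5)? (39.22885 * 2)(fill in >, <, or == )>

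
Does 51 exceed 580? No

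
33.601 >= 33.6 True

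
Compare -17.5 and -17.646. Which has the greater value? -17.5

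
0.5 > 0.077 True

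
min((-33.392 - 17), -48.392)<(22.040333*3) True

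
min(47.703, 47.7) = 47.7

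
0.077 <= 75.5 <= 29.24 False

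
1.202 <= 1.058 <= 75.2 False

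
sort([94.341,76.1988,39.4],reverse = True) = [94.341,76.1988,39.4]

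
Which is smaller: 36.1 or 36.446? 36.1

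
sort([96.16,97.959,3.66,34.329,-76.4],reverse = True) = [97.959,96.16,34.329,3.66,-76.4]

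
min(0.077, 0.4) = 0.077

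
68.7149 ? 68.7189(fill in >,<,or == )<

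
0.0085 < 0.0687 True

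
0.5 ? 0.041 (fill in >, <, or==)>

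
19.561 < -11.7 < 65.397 False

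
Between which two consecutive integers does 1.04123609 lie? 1 and 2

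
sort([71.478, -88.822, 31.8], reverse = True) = [71.478, 31.8, -88.822]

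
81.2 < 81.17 False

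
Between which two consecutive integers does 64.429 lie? 64 and 65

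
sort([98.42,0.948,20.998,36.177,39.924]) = [0.948,20.998,36.177,39.924,98.42]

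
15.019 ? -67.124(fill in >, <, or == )>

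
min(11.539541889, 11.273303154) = 11.273303154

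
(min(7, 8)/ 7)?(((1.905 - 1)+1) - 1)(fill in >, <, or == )>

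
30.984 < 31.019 True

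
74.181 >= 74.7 False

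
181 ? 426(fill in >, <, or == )<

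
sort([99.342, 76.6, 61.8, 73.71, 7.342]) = [7.342, 61.8, 73.71, 76.6, 99.342]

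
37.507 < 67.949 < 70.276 True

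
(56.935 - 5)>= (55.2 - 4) True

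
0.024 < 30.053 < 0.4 False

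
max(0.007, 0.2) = 0.2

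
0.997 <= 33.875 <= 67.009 True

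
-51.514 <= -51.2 True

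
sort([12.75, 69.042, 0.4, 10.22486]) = [0.4, 10.22486, 12.75, 69.042]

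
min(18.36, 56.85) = 18.36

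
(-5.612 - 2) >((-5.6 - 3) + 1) False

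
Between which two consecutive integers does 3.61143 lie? 3 and 4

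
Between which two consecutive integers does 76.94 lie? 76 and 77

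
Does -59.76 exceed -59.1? No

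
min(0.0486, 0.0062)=0.0062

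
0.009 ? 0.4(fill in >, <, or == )<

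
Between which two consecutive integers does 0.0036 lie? 0 and 1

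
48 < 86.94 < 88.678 True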